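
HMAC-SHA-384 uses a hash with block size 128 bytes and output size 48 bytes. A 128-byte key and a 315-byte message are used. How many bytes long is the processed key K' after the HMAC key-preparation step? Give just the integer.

128

Key is 128 ≤ 128 bytes, zero-padded: |K'| = 128.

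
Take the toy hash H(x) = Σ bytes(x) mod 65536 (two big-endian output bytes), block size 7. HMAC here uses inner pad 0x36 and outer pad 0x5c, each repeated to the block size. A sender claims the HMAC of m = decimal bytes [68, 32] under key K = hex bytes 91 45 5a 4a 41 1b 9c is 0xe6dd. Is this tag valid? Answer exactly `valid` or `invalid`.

Key hex bytes 91 45 5a 4a 41 1b 9c is exactly B = 7 bytes: K' = 91 45 5a 4a 41 1b 9c.
K' ⊕ ipad = a7 73 6c 7c 77 2d aa; K' ⊕ opad = cd 19 06 16 1d 47 c0.
Inner hash: sum = 167+115+108+124+119+45+170+68+32 = 948 → 03 b4.
Outer hash (recomputed tag): sum = 205+25+6+22+29+71+192+3+180 = 733 → 02 dd.
Recomputed tag = 02dd; claimed = e6dd → mismatch.

invalid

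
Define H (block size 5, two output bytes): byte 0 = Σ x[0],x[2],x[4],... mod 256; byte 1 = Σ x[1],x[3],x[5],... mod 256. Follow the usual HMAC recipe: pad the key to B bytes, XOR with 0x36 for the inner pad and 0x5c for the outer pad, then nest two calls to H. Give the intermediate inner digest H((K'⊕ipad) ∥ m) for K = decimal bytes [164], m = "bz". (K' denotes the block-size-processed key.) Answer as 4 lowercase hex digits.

78ce

Key decimal bytes [164] = a4 is 1 byte ≤ B = 5; zero-pad to 5 bytes: K' = a4 00 00 00 00.
K' ⊕ ipad = 92 36 36 36 36.
Inner input = 92 36 36 36 36 ∥ 62 7a.
Inner hash: even-index sum = 376 mod 256 = 120; odd-index sum = 206 mod 256 = 206 → 78 ce.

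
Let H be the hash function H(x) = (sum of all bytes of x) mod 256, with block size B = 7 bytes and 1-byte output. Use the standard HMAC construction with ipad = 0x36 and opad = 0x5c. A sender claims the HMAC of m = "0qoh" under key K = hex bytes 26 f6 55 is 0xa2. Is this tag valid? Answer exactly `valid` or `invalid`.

Key hex bytes 26 f6 55 is 3 bytes ≤ B = 7; zero-pad to 7 bytes: K' = 26 f6 55 00 00 00 00.
K' ⊕ ipad = 10 c0 63 36 36 36 36; K' ⊕ opad = 7a aa 09 5c 5c 5c 5c.
Inner hash: sum = 16+192+99+54+54+54+54+48+113+111+104 = 899; mod 256 = 131 → 83.
Outer hash (recomputed tag): sum = 122+170+9+92+92+92+92+131 = 800; mod 256 = 32 → 20.
Recomputed tag = 20; claimed = a2 → mismatch.

invalid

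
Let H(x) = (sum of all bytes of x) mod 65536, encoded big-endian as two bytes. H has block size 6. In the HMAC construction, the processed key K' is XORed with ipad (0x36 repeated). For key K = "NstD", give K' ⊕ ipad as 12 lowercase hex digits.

Key "NstD" = 4e 73 74 44 is 4 bytes ≤ B = 6; zero-pad to 6 bytes: K' = 4e 73 74 44 00 00.
XOR each byte with 0x36: 4e⊕36=78, 73⊕36=45, 74⊕36=42, 44⊕36=72, 00⊕36=36, 00⊕36=36.

784542723636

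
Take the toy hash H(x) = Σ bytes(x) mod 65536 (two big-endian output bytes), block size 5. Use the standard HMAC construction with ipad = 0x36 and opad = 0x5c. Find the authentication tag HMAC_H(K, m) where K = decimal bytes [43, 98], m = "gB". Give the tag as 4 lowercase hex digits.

Key decimal bytes [43, 98] = 2b 62 is 2 bytes ≤ B = 5; zero-pad to 5 bytes: K' = 2b 62 00 00 00.
K' ⊕ ipad = 1d 54 36 36 36.  K' ⊕ opad = 77 3e 5c 5c 5c.
Inner input = (K'⊕ipad) ∥ m = 1d 54 36 36 36 ∥ 67 42.
Inner hash: sum = 29+84+54+54+54+103+66 = 444 → 01 bc.
Outer input = (K'⊕opad) ∥ inner = 77 3e 5c 5c 5c ∥ 01 bc.
Outer hash (tag): sum = 119+62+92+92+92+1+188 = 646 → 02 86.

0286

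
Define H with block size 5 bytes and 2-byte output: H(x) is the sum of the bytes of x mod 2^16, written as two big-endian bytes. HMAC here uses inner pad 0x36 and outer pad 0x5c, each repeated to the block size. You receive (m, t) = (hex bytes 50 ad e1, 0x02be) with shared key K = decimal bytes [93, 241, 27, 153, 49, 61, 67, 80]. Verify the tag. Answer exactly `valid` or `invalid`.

valid

Key decimal bytes [93, 241, 27, 153, 49, 61, 67, 80] = 5d f1 1b 99 31 3d 43 50 is 8 bytes > B = 5, so hash it first: H(key) = 03 03, then zero-pad to 5 bytes: K' = 03 03 00 00 00.
K' ⊕ ipad = 35 35 36 36 36; K' ⊕ opad = 5f 5f 5c 5c 5c.
Inner hash: sum = 53+53+54+54+54+80+173+225 = 746 → 02 ea.
Outer hash (recomputed tag): sum = 95+95+92+92+92+2+234 = 702 → 02 be.
Recomputed tag = 02be; claimed = 02be → match.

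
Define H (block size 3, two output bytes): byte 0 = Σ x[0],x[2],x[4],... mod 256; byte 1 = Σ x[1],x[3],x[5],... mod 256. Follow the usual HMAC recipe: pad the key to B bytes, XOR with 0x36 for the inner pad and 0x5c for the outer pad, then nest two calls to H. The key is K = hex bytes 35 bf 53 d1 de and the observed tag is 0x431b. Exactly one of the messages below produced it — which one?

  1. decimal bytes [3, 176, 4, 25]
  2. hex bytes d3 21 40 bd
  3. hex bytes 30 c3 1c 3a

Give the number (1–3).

1

Key hex bytes 35 bf 53 d1 de is 5 bytes > B = 3, so hash it first: H(key) = 66 90, then zero-pad to 3 bytes: K' = 66 90 00.
K' ⊕ ipad = 50 a6 36; K' ⊕ opad = 3a cc 5c.
m1: inner = H(50 a6 36 03 b0 04 19) = 4f ad; tag = H(3a cc 5c 4f ad) = 431b ← matches
m2: inner = H(50 a6 36 d3 21 40 bd) = 64 b9; tag = H(3a cc 5c 64 b9) = 4f30
m3: inner = H(50 a6 36 30 c3 1c 3a) = 83 f2; tag = H(3a cc 5c 83 f2) = 884f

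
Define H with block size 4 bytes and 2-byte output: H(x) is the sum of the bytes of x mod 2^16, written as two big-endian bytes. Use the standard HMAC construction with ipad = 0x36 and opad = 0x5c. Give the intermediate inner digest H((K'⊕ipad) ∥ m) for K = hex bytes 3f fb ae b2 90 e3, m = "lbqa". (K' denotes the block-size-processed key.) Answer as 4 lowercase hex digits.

Key hex bytes 3f fb ae b2 90 e3 is 6 bytes > B = 4, so hash it first: H(key) = 04 0d, then zero-pad to 4 bytes: K' = 04 0d 00 00.
K' ⊕ ipad = 32 3b 36 36.
Inner input = 32 3b 36 36 ∥ 6c 62 71 61.
Inner hash: sum = 50+59+54+54+108+98+113+97 = 633 → 02 79.

0279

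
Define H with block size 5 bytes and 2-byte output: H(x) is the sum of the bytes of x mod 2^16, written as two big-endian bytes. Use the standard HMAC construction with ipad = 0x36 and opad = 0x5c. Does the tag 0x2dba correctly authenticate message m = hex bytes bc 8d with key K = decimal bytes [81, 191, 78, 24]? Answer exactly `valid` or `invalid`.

Key decimal bytes [81, 191, 78, 24] = 51 bf 4e 18 is 4 bytes ≤ B = 5; zero-pad to 5 bytes: K' = 51 bf 4e 18 00.
K' ⊕ ipad = 67 89 78 2e 36; K' ⊕ opad = 0d e3 12 44 5c.
Inner hash: sum = 103+137+120+46+54+188+141 = 789 → 03 15.
Outer hash (recomputed tag): sum = 13+227+18+68+92+3+21 = 442 → 01 ba.
Recomputed tag = 01ba; claimed = 2dba → mismatch.

invalid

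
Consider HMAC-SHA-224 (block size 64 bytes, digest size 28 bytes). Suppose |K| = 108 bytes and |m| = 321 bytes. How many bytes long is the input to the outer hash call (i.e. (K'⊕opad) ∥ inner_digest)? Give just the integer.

Key is 108 > 64 bytes, so it is hashed to 28 bytes then zero-padded to 64: |K'| = 64.
Outer input = (K'⊕opad) ∥ H(inner) → 64 + 28 = 92 bytes.

92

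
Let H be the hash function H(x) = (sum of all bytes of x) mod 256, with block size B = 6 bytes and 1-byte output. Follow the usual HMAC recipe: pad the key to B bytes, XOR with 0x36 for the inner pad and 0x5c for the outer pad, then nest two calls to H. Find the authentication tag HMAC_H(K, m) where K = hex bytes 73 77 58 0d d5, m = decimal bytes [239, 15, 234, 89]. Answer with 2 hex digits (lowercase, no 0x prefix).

Key hex bytes 73 77 58 0d d5 is 5 bytes ≤ B = 6; zero-pad to 6 bytes: K' = 73 77 58 0d d5 00.
K' ⊕ ipad = 45 41 6e 3b e3 36.  K' ⊕ opad = 2f 2b 04 51 89 5c.
Inner input = (K'⊕ipad) ∥ m = 45 41 6e 3b e3 36 ∥ ef 0f ea 59.
Inner hash: sum = 69+65+110+59+227+54+239+15+234+89 = 1161; mod 256 = 137 → 89.
Outer input = (K'⊕opad) ∥ inner = 2f 2b 04 51 89 5c ∥ 89.
Outer hash (tag): sum = 47+43+4+81+137+92+137 = 541; mod 256 = 29 → 1d.

1d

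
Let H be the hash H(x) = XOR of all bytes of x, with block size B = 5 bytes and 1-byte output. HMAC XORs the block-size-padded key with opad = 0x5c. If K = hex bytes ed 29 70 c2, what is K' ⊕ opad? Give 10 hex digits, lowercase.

b1752c9e5c

Key hex bytes ed 29 70 c2 is 4 bytes ≤ B = 5; zero-pad to 5 bytes: K' = ed 29 70 c2 00.
XOR each byte with 0x5c: ed⊕5c=b1, 29⊕5c=75, 70⊕5c=2c, c2⊕5c=9e, 00⊕5c=5c.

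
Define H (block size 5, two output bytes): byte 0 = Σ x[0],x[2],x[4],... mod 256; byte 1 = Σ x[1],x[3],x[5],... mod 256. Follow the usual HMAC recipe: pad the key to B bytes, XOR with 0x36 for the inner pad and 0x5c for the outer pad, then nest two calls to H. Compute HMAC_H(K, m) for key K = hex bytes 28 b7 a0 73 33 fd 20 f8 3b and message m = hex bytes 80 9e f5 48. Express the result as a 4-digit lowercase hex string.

Key hex bytes 28 b7 a0 73 33 fd 20 f8 3b is 9 bytes > B = 5, so hash it first: H(key) = 56 1f, then zero-pad to 5 bytes: K' = 56 1f 00 00 00.
K' ⊕ ipad = 60 29 36 36 36.  K' ⊕ opad = 0a 43 5c 5c 5c.
Inner input = (K'⊕ipad) ∥ m = 60 29 36 36 36 ∥ 80 9e f5 48.
Inner hash: even-index sum = 434 mod 256 = 178; odd-index sum = 468 mod 256 = 212 → b2 d4.
Outer input = (K'⊕opad) ∥ inner = 0a 43 5c 5c 5c ∥ b2 d4.
Outer hash (tag): even-index sum = 406 mod 256 = 150; odd-index sum = 337 mod 256 = 81 → 96 51.

9651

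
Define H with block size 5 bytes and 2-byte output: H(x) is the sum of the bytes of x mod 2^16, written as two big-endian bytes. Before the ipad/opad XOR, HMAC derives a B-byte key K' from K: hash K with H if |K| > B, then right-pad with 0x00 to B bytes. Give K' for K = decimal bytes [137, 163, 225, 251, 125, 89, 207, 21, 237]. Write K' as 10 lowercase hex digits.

|K| = 9 > B = 5, so first hash the key.
H(K): sum = 137+163+225+251+125+89+207+21+237 = 1455 → 05 af.
Zero-pad H(K) = 05 af to 5 bytes: K' = 05 af 00 00 00.

05af000000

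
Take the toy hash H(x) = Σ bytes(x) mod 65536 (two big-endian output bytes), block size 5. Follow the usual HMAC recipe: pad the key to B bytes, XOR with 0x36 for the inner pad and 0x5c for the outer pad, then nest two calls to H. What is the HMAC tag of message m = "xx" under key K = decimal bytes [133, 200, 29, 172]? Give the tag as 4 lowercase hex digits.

0399

Key decimal bytes [133, 200, 29, 172] = 85 c8 1d ac is 4 bytes ≤ B = 5; zero-pad to 5 bytes: K' = 85 c8 1d ac 00.
K' ⊕ ipad = b3 fe 2b 9a 36.  K' ⊕ opad = d9 94 41 f0 5c.
Inner input = (K'⊕ipad) ∥ m = b3 fe 2b 9a 36 ∥ 78 78.
Inner hash: sum = 179+254+43+154+54+120+120 = 924 → 03 9c.
Outer input = (K'⊕opad) ∥ inner = d9 94 41 f0 5c ∥ 03 9c.
Outer hash (tag): sum = 217+148+65+240+92+3+156 = 921 → 03 99.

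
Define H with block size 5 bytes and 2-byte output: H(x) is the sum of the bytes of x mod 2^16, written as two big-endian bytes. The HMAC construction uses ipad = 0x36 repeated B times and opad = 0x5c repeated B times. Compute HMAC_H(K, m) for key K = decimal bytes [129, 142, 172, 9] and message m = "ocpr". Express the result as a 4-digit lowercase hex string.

Key decimal bytes [129, 142, 172, 9] = 81 8e ac 09 is 4 bytes ≤ B = 5; zero-pad to 5 bytes: K' = 81 8e ac 09 00.
K' ⊕ ipad = b7 b8 9a 3f 36.  K' ⊕ opad = dd d2 f0 55 5c.
Inner input = (K'⊕ipad) ∥ m = b7 b8 9a 3f 36 ∥ 6f 63 70 72.
Inner hash: sum = 183+184+154+63+54+111+99+112+114 = 1074 → 04 32.
Outer input = (K'⊕opad) ∥ inner = dd d2 f0 55 5c ∥ 04 32.
Outer hash (tag): sum = 221+210+240+85+92+4+50 = 902 → 03 86.

0386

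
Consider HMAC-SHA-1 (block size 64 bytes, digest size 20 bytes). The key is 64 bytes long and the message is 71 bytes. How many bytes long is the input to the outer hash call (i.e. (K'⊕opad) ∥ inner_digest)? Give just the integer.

84

Key is 64 ≤ 64 bytes, zero-padded: |K'| = 64.
Outer input = (K'⊕opad) ∥ H(inner) → 64 + 20 = 84 bytes.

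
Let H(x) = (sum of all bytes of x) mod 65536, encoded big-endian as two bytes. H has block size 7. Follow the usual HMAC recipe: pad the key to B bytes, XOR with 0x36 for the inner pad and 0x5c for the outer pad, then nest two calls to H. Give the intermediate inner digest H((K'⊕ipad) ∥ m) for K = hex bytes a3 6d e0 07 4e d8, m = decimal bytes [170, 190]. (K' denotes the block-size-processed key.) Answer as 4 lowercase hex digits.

04fb

Key hex bytes a3 6d e0 07 4e d8 is 6 bytes ≤ B = 7; zero-pad to 7 bytes: K' = a3 6d e0 07 4e d8 00.
K' ⊕ ipad = 95 5b d6 31 78 ee 36.
Inner input = 95 5b d6 31 78 ee 36 ∥ aa be.
Inner hash: sum = 149+91+214+49+120+238+54+170+190 = 1275 → 04 fb.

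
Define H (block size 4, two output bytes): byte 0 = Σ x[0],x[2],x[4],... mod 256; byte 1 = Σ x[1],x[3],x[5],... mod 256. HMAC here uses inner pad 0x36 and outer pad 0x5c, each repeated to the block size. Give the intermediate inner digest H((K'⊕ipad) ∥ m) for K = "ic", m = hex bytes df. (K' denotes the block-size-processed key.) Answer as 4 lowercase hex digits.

748b

Key "ic" = 69 63 is 2 bytes ≤ B = 4; zero-pad to 4 bytes: K' = 69 63 00 00.
K' ⊕ ipad = 5f 55 36 36.
Inner input = 5f 55 36 36 ∥ df.
Inner hash: even-index sum = 372 mod 256 = 116; odd-index sum = 139 mod 256 = 139 → 74 8b.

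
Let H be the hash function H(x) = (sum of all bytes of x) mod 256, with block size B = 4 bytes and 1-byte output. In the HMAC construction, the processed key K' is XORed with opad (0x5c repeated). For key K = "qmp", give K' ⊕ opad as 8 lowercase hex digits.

Key "qmp" = 71 6d 70 is 3 bytes ≤ B = 4; zero-pad to 4 bytes: K' = 71 6d 70 00.
XOR each byte with 0x5c: 71⊕5c=2d, 6d⊕5c=31, 70⊕5c=2c, 00⊕5c=5c.

2d312c5c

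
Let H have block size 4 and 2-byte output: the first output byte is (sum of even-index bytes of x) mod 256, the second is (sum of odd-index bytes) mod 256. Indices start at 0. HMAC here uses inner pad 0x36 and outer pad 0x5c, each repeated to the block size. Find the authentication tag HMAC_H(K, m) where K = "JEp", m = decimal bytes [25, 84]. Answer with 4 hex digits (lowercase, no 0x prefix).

1d72

Key "JEp" = 4a 45 70 is 3 bytes ≤ B = 4; zero-pad to 4 bytes: K' = 4a 45 70 00.
K' ⊕ ipad = 7c 73 46 36.  K' ⊕ opad = 16 19 2c 5c.
Inner input = (K'⊕ipad) ∥ m = 7c 73 46 36 ∥ 19 54.
Inner hash: even-index sum = 219 mod 256 = 219; odd-index sum = 253 mod 256 = 253 → db fd.
Outer input = (K'⊕opad) ∥ inner = 16 19 2c 5c ∥ db fd.
Outer hash (tag): even-index sum = 285 mod 256 = 29; odd-index sum = 370 mod 256 = 114 → 1d 72.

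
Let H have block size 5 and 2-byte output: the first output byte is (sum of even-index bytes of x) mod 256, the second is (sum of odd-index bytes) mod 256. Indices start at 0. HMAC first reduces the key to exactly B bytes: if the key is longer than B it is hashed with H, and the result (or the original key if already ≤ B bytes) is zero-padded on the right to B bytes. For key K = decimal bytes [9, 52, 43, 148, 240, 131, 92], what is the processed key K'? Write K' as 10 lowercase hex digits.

|K| = 7 > B = 5, so first hash the key.
H(K): even-index sum = 384 mod 256 = 128; odd-index sum = 331 mod 256 = 75 → 80 4b.
Zero-pad H(K) = 80 4b to 5 bytes: K' = 80 4b 00 00 00.

804b000000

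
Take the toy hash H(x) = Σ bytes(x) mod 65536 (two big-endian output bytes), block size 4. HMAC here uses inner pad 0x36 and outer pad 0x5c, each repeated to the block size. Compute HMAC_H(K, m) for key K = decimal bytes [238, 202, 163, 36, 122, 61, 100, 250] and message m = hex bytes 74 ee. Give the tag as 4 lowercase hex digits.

027c

Key decimal bytes [238, 202, 163, 36, 122, 61, 100, 250] = ee ca a3 24 7a 3d 64 fa is 8 bytes > B = 4, so hash it first: H(key) = 04 94, then zero-pad to 4 bytes: K' = 04 94 00 00.
K' ⊕ ipad = 32 a2 36 36.  K' ⊕ opad = 58 c8 5c 5c.
Inner input = (K'⊕ipad) ∥ m = 32 a2 36 36 ∥ 74 ee.
Inner hash: sum = 50+162+54+54+116+238 = 674 → 02 a2.
Outer input = (K'⊕opad) ∥ inner = 58 c8 5c 5c ∥ 02 a2.
Outer hash (tag): sum = 88+200+92+92+2+162 = 636 → 02 7c.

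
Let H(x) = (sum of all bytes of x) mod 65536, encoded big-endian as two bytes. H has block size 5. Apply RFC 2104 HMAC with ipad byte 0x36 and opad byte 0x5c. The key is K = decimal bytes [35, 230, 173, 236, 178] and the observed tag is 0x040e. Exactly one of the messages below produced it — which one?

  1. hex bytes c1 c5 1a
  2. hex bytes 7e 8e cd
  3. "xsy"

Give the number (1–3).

3

Key decimal bytes [35, 230, 173, 236, 178] = 23 e6 ad ec b2 is exactly B = 5 bytes: K' = 23 e6 ad ec b2.
K' ⊕ ipad = 15 d0 9b da 84; K' ⊕ opad = 7f ba f1 b0 ee.
m1: inner = H(15 d0 9b da 84 c1 c5 1a) = 04 7e; tag = H(7f ba f1 b0 ee 04 7e) = 044a
m2: inner = H(15 d0 9b da 84 7e 8e cd) = 04 b7; tag = H(7f ba f1 b0 ee 04 b7) = 0483
m3: inner = H(15 d0 9b da 84 78 73 79) = 04 42; tag = H(7f ba f1 b0 ee 04 42) = 040e ← matches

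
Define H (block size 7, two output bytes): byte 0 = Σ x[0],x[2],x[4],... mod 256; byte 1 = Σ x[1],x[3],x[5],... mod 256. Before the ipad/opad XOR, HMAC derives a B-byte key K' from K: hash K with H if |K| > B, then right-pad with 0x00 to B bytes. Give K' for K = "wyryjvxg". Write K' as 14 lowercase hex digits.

|K| = 8 > B = 7, so first hash the key.
H(K): even-index sum = 459 mod 256 = 203; odd-index sum = 463 mod 256 = 207 → cb cf.
Zero-pad H(K) = cb cf to 7 bytes: K' = cb cf 00 00 00 00 00.

cbcf0000000000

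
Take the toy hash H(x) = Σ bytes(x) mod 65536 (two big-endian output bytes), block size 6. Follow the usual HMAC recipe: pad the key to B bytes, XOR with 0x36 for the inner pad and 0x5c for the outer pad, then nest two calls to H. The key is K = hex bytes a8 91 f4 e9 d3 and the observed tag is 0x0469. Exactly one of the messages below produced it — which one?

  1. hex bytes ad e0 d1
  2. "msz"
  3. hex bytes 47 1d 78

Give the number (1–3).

2

Key hex bytes a8 91 f4 e9 d3 is 5 bytes ≤ B = 6; zero-pad to 6 bytes: K' = a8 91 f4 e9 d3 00.
K' ⊕ ipad = 9e a7 c2 df e5 36; K' ⊕ opad = f4 cd a8 b5 8f 5c.
m1: inner = H(9e a7 c2 df e5 36 ad e0 d1) = 06 5f; tag = H(f4 cd a8 b5 8f 5c 06 5f) = 046e
m2: inner = H(9e a7 c2 df e5 36 6d 73 7a) = 05 5b; tag = H(f4 cd a8 b5 8f 5c 05 5b) = 0469 ← matches
m3: inner = H(9e a7 c2 df e5 36 47 1d 78) = 04 dd; tag = H(f4 cd a8 b5 8f 5c 04 dd) = 04ea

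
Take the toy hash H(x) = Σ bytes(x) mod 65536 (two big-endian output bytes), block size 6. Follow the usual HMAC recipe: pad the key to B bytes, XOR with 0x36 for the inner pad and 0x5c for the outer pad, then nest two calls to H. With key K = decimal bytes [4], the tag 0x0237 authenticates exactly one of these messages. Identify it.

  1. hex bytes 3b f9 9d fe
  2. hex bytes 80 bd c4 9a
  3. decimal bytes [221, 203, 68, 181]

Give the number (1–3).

1

Key decimal bytes [4] = 04 is 1 byte ≤ B = 6; zero-pad to 6 bytes: K' = 04 00 00 00 00 00.
K' ⊕ ipad = 32 36 36 36 36 36; K' ⊕ opad = 58 5c 5c 5c 5c 5c.
m1: inner = H(32 36 36 36 36 36 3b f9 9d fe) = 04 0f; tag = H(58 5c 5c 5c 5c 5c 04 0f) = 0237 ← matches
m2: inner = H(32 36 36 36 36 36 80 bd c4 9a) = 03 db; tag = H(58 5c 5c 5c 5c 5c 03 db) = 0302
m3: inner = H(32 36 36 36 36 36 dd cb 44 b5) = 03 e1; tag = H(58 5c 5c 5c 5c 5c 03 e1) = 0308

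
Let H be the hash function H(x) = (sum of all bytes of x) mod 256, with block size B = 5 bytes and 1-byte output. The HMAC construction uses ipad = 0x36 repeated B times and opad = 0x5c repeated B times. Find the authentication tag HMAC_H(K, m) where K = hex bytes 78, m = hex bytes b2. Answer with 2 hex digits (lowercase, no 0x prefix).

6c

Key hex bytes 78 is 1 byte ≤ B = 5; zero-pad to 5 bytes: K' = 78 00 00 00 00.
K' ⊕ ipad = 4e 36 36 36 36.  K' ⊕ opad = 24 5c 5c 5c 5c.
Inner input = (K'⊕ipad) ∥ m = 4e 36 36 36 36 ∥ b2.
Inner hash: sum = 78+54+54+54+54+178 = 472; mod 256 = 216 → d8.
Outer input = (K'⊕opad) ∥ inner = 24 5c 5c 5c 5c ∥ d8.
Outer hash (tag): sum = 36+92+92+92+92+216 = 620; mod 256 = 108 → 6c.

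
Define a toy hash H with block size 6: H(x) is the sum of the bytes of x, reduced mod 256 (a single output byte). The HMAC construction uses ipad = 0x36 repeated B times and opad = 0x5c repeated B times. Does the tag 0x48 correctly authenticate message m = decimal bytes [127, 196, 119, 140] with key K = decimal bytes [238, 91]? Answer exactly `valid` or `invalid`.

Key decimal bytes [238, 91] = ee 5b is 2 bytes ≤ B = 6; zero-pad to 6 bytes: K' = ee 5b 00 00 00 00.
K' ⊕ ipad = d8 6d 36 36 36 36; K' ⊕ opad = b2 07 5c 5c 5c 5c.
Inner hash: sum = 216+109+54+54+54+54+127+196+119+140 = 1123; mod 256 = 99 → 63.
Outer hash (recomputed tag): sum = 178+7+92+92+92+92+99 = 652; mod 256 = 140 → 8c.
Recomputed tag = 8c; claimed = 48 → mismatch.

invalid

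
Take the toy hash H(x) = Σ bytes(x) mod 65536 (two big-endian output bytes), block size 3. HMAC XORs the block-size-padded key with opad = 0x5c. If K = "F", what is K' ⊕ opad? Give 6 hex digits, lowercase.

1a5c5c

Key "F" = 46 is 1 byte ≤ B = 3; zero-pad to 3 bytes: K' = 46 00 00.
XOR each byte with 0x5c: 46⊕5c=1a, 00⊕5c=5c, 00⊕5c=5c.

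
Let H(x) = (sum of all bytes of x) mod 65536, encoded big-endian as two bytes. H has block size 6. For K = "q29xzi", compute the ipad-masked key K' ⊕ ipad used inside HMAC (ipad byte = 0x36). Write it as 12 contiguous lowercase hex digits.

Key "q29xzi" = 71 32 39 78 7a 69 is exactly B = 6 bytes: K' = 71 32 39 78 7a 69.
XOR each byte with 0x36: 71⊕36=47, 32⊕36=04, 39⊕36=0f, 78⊕36=4e, 7a⊕36=4c, 69⊕36=5f.

47040f4e4c5f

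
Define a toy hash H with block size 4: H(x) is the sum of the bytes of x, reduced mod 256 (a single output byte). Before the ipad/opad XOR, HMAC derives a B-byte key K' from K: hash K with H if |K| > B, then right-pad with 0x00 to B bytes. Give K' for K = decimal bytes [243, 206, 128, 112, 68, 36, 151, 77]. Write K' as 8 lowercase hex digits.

fd000000

|K| = 8 > B = 4, so first hash the key.
H(K): sum = 243+206+128+112+68+36+151+77 = 1021; mod 256 = 253 → fd.
Zero-pad H(K) = fd to 4 bytes: K' = fd 00 00 00.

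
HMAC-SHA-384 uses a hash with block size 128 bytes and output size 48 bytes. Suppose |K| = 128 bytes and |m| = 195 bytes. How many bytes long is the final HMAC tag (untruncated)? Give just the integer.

The tag is one SHA-384 digest: 48 bytes.

48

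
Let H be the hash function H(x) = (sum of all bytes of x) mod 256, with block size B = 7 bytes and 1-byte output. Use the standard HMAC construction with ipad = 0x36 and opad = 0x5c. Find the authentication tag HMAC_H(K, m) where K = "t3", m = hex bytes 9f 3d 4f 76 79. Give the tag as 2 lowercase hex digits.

d2

Key "t3" = 74 33 is 2 bytes ≤ B = 7; zero-pad to 7 bytes: K' = 74 33 00 00 00 00 00.
K' ⊕ ipad = 42 05 36 36 36 36 36.  K' ⊕ opad = 28 6f 5c 5c 5c 5c 5c.
Inner input = (K'⊕ipad) ∥ m = 42 05 36 36 36 36 36 ∥ 9f 3d 4f 76 79.
Inner hash: sum = 66+5+54+54+54+54+54+159+61+79+118+121 = 879; mod 256 = 111 → 6f.
Outer input = (K'⊕opad) ∥ inner = 28 6f 5c 5c 5c 5c 5c ∥ 6f.
Outer hash (tag): sum = 40+111+92+92+92+92+92+111 = 722; mod 256 = 210 → d2.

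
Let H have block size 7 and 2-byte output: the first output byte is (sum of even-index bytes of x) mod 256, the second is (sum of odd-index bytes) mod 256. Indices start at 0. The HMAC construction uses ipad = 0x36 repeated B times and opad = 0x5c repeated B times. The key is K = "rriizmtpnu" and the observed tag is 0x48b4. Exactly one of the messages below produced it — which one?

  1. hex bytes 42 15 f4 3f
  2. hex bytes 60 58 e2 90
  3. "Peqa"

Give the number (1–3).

2

Key "rriizmtpnu" = 72 72 69 69 7a 6d 74 70 6e 75 is 10 bytes > B = 7, so hash it first: H(key) = 37 2d, then zero-pad to 7 bytes: K' = 37 2d 00 00 00 00 00.
K' ⊕ ipad = 01 1b 36 36 36 36 36; K' ⊕ opad = 6b 71 5c 5c 5c 5c 5c.
m1: inner = H(01 1b 36 36 36 36 36 42 15 f4 3f) = f7 bd; tag = H(6b 71 5c 5c 5c 5c 5c f7 bd) = 3c20
m2: inner = H(01 1b 36 36 36 36 36 60 58 e2 90) = 8b c9; tag = H(6b 71 5c 5c 5c 5c 5c 8b c9) = 48b4 ← matches
m3: inner = H(01 1b 36 36 36 36 36 50 65 71 61) = 69 48; tag = H(6b 71 5c 5c 5c 5c 5c 69 48) = c792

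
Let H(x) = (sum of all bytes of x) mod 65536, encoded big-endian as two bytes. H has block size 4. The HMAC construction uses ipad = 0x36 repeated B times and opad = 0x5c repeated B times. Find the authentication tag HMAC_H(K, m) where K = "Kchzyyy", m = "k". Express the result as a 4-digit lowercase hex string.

Key "Kchzyyy" = 4b 63 68 7a 79 79 79 is 7 bytes > B = 4, so hash it first: H(key) = 02 fb, then zero-pad to 4 bytes: K' = 02 fb 00 00.
K' ⊕ ipad = 34 cd 36 36.  K' ⊕ opad = 5e a7 5c 5c.
Inner input = (K'⊕ipad) ∥ m = 34 cd 36 36 ∥ 6b.
Inner hash: sum = 52+205+54+54+107 = 472 → 01 d8.
Outer input = (K'⊕opad) ∥ inner = 5e a7 5c 5c ∥ 01 d8.
Outer hash (tag): sum = 94+167+92+92+1+216 = 662 → 02 96.

0296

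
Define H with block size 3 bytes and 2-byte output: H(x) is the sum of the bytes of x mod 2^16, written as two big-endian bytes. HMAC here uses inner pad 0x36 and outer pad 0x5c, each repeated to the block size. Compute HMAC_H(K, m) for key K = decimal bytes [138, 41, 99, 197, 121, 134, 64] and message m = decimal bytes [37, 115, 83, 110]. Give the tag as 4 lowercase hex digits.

01f2

Key decimal bytes [138, 41, 99, 197, 121, 134, 64] = 8a 29 63 c5 79 86 40 is 7 bytes > B = 3, so hash it first: H(key) = 03 1a, then zero-pad to 3 bytes: K' = 03 1a 00.
K' ⊕ ipad = 35 2c 36.  K' ⊕ opad = 5f 46 5c.
Inner input = (K'⊕ipad) ∥ m = 35 2c 36 ∥ 25 73 53 6e.
Inner hash: sum = 53+44+54+37+115+83+110 = 496 → 01 f0.
Outer input = (K'⊕opad) ∥ inner = 5f 46 5c ∥ 01 f0.
Outer hash (tag): sum = 95+70+92+1+240 = 498 → 01 f2.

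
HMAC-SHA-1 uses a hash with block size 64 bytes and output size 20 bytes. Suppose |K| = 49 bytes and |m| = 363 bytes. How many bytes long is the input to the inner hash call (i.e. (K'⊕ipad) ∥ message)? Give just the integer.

427

Key is 49 ≤ 64 bytes, zero-padded: |K'| = 64.
Inner input = (K'⊕ipad) ∥ m → 64 + 363 = 427 bytes.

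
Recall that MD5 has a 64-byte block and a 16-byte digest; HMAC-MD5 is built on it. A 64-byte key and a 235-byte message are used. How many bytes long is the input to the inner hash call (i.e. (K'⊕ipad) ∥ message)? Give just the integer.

Key is 64 ≤ 64 bytes, zero-padded: |K'| = 64.
Inner input = (K'⊕ipad) ∥ m → 64 + 235 = 299 bytes.

299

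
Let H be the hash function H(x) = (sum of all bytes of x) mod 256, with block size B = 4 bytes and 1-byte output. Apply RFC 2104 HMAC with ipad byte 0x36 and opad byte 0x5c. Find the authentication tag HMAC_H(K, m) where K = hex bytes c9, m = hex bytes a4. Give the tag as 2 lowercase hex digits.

ee

Key hex bytes c9 is 1 byte ≤ B = 4; zero-pad to 4 bytes: K' = c9 00 00 00.
K' ⊕ ipad = ff 36 36 36.  K' ⊕ opad = 95 5c 5c 5c.
Inner input = (K'⊕ipad) ∥ m = ff 36 36 36 ∥ a4.
Inner hash: sum = 255+54+54+54+164 = 581; mod 256 = 69 → 45.
Outer input = (K'⊕opad) ∥ inner = 95 5c 5c 5c ∥ 45.
Outer hash (tag): sum = 149+92+92+92+69 = 494; mod 256 = 238 → ee.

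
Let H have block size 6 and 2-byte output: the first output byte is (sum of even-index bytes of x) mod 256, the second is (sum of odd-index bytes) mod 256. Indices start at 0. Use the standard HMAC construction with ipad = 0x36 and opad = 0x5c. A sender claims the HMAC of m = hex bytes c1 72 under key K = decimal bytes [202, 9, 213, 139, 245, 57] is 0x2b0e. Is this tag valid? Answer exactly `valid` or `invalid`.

valid

Key decimal bytes [202, 9, 213, 139, 245, 57] = ca 09 d5 8b f5 39 is exactly B = 6 bytes: K' = ca 09 d5 8b f5 39.
K' ⊕ ipad = fc 3f e3 bd c3 0f; K' ⊕ opad = 96 55 89 d7 a9 65.
Inner hash: even-index sum = 867 mod 256 = 99; odd-index sum = 381 mod 256 = 125 → 63 7d.
Outer hash (recomputed tag): even-index sum = 555 mod 256 = 43; odd-index sum = 526 mod 256 = 14 → 2b 0e.
Recomputed tag = 2b0e; claimed = 2b0e → match.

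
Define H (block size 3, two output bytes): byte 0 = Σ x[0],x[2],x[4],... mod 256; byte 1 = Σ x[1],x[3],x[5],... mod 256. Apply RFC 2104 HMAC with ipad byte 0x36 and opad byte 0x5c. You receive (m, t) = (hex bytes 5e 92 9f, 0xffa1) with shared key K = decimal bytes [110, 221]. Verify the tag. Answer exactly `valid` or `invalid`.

Key decimal bytes [110, 221] = 6e dd is 2 bytes ≤ B = 3; zero-pad to 3 bytes: K' = 6e dd 00.
K' ⊕ ipad = 58 eb 36; K' ⊕ opad = 32 81 5c.
Inner hash: even-index sum = 288 mod 256 = 32; odd-index sum = 488 mod 256 = 232 → 20 e8.
Outer hash (recomputed tag): even-index sum = 374 mod 256 = 118; odd-index sum = 161 mod 256 = 161 → 76 a1.
Recomputed tag = 76a1; claimed = ffa1 → mismatch.

invalid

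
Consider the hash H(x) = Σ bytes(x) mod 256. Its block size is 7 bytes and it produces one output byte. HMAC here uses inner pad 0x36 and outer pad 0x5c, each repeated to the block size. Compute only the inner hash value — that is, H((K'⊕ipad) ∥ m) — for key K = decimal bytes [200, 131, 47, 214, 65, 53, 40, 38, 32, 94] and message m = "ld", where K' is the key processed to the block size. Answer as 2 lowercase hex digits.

b8

Key decimal bytes [200, 131, 47, 214, 65, 53, 40, 38, 32, 94] = c8 83 2f d6 41 35 28 26 20 5e is 10 bytes > B = 7, so hash it first: H(key) = 92, then zero-pad to 7 bytes: K' = 92 00 00 00 00 00 00.
K' ⊕ ipad = a4 36 36 36 36 36 36.
Inner input = a4 36 36 36 36 36 36 ∥ 6c 64.
Inner hash: sum = 164+54+54+54+54+54+54+108+100 = 696; mod 256 = 184 → b8.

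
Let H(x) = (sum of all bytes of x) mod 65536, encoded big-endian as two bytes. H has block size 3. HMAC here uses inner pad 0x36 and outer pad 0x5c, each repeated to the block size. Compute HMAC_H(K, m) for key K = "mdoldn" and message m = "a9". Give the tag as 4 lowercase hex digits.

0129

Key "mdoldn" = 6d 64 6f 6c 64 6e is 6 bytes > B = 3, so hash it first: H(key) = 02 7e, then zero-pad to 3 bytes: K' = 02 7e 00.
K' ⊕ ipad = 34 48 36.  K' ⊕ opad = 5e 22 5c.
Inner input = (K'⊕ipad) ∥ m = 34 48 36 ∥ 61 39.
Inner hash: sum = 52+72+54+97+57 = 332 → 01 4c.
Outer input = (K'⊕opad) ∥ inner = 5e 22 5c ∥ 01 4c.
Outer hash (tag): sum = 94+34+92+1+76 = 297 → 01 29.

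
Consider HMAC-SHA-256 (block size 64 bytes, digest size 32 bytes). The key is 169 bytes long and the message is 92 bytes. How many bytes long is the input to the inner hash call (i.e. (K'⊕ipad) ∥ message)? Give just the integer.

Key is 169 > 64 bytes, so it is hashed to 32 bytes then zero-padded to 64: |K'| = 64.
Inner input = (K'⊕ipad) ∥ m → 64 + 92 = 156 bytes.

156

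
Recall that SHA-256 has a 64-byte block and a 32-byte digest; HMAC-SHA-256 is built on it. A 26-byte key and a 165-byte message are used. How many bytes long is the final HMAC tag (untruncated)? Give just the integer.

32

The tag is one SHA-256 digest: 32 bytes.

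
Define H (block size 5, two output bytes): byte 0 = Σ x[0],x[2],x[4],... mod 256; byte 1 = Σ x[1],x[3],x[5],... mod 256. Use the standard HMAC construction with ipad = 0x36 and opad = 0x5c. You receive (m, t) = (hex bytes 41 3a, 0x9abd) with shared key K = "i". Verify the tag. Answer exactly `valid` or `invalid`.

valid

Key "i" = 69 is 1 byte ≤ B = 5; zero-pad to 5 bytes: K' = 69 00 00 00 00.
K' ⊕ ipad = 5f 36 36 36 36; K' ⊕ opad = 35 5c 5c 5c 5c.
Inner hash: even-index sum = 261 mod 256 = 5; odd-index sum = 173 mod 256 = 173 → 05 ad.
Outer hash (recomputed tag): even-index sum = 410 mod 256 = 154; odd-index sum = 189 mod 256 = 189 → 9a bd.
Recomputed tag = 9abd; claimed = 9abd → match.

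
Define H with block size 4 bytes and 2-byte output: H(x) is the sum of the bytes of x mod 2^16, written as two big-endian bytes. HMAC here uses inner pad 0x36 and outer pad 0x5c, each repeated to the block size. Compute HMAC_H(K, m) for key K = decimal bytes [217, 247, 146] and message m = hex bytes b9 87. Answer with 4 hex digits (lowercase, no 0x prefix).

0327

Key decimal bytes [217, 247, 146] = d9 f7 92 is 3 bytes ≤ B = 4; zero-pad to 4 bytes: K' = d9 f7 92 00.
K' ⊕ ipad = ef c1 a4 36.  K' ⊕ opad = 85 ab ce 5c.
Inner input = (K'⊕ipad) ∥ m = ef c1 a4 36 ∥ b9 87.
Inner hash: sum = 239+193+164+54+185+135 = 970 → 03 ca.
Outer input = (K'⊕opad) ∥ inner = 85 ab ce 5c ∥ 03 ca.
Outer hash (tag): sum = 133+171+206+92+3+202 = 807 → 03 27.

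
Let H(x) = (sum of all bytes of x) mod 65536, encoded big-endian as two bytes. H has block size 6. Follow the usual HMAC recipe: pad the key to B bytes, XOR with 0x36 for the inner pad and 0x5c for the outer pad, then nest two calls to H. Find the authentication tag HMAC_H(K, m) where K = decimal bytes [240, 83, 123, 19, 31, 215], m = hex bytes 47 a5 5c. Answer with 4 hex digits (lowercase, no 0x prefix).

02f1

Key decimal bytes [240, 83, 123, 19, 31, 215] = f0 53 7b 13 1f d7 is exactly B = 6 bytes: K' = f0 53 7b 13 1f d7.
K' ⊕ ipad = c6 65 4d 25 29 e1.  K' ⊕ opad = ac 0f 27 4f 43 8b.
Inner input = (K'⊕ipad) ∥ m = c6 65 4d 25 29 e1 ∥ 47 a5 5c.
Inner hash: sum = 198+101+77+37+41+225+71+165+92 = 1007 → 03 ef.
Outer input = (K'⊕opad) ∥ inner = ac 0f 27 4f 43 8b ∥ 03 ef.
Outer hash (tag): sum = 172+15+39+79+67+139+3+239 = 753 → 02 f1.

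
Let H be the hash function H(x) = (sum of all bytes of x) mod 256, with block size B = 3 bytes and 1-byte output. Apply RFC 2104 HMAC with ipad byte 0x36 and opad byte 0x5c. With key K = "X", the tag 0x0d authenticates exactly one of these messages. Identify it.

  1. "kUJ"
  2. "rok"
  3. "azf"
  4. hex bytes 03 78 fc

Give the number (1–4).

4

Key "X" = 58 is 1 byte ≤ B = 3; zero-pad to 3 bytes: K' = 58 00 00.
K' ⊕ ipad = 6e 36 36; K' ⊕ opad = 04 5c 5c.
m1: inner = H(6e 36 36 6b 55 4a) = e4; tag = H(04 5c 5c e4) = a0
m2: inner = H(6e 36 36 72 6f 6b) = 26; tag = H(04 5c 5c 26) = e2
m3: inner = H(6e 36 36 61 7a 66) = 1b; tag = H(04 5c 5c 1b) = d7
m4: inner = H(6e 36 36 03 78 fc) = 51; tag = H(04 5c 5c 51) = 0d ← matches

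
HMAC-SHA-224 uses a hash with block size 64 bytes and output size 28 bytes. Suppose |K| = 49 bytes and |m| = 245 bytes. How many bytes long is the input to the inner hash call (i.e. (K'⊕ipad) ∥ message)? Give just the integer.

309

Key is 49 ≤ 64 bytes, zero-padded: |K'| = 64.
Inner input = (K'⊕ipad) ∥ m → 64 + 245 = 309 bytes.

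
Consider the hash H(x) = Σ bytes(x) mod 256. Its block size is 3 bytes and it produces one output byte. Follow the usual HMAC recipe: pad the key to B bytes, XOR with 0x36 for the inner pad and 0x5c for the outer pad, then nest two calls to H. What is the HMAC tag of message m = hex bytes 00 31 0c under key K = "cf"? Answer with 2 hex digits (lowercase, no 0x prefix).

Key "cf" = 63 66 is 2 bytes ≤ B = 3; zero-pad to 3 bytes: K' = 63 66 00.
K' ⊕ ipad = 55 50 36.  K' ⊕ opad = 3f 3a 5c.
Inner input = (K'⊕ipad) ∥ m = 55 50 36 ∥ 00 31 0c.
Inner hash: sum = 85+80+54+0+49+12 = 280; mod 256 = 24 → 18.
Outer input = (K'⊕opad) ∥ inner = 3f 3a 5c ∥ 18.
Outer hash (tag): sum = 63+58+92+24 = 237 → ed.

ed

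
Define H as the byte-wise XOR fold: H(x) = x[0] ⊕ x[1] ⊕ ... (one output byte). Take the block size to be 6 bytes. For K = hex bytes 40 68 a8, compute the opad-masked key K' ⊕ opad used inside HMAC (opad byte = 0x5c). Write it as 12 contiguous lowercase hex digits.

Key hex bytes 40 68 a8 is 3 bytes ≤ B = 6; zero-pad to 6 bytes: K' = 40 68 a8 00 00 00.
XOR each byte with 0x5c: 40⊕5c=1c, 68⊕5c=34, a8⊕5c=f4, 00⊕5c=5c, 00⊕5c=5c, 00⊕5c=5c.

1c34f45c5c5c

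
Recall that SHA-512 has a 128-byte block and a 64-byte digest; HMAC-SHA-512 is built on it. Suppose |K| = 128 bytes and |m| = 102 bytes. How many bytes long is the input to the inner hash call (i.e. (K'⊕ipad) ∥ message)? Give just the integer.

Key is 128 ≤ 128 bytes, zero-padded: |K'| = 128.
Inner input = (K'⊕ipad) ∥ m → 128 + 102 = 230 bytes.

230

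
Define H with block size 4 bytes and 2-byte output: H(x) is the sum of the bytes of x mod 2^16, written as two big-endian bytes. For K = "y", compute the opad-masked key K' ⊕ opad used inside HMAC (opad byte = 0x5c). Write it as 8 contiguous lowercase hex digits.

255c5c5c

Key "y" = 79 is 1 byte ≤ B = 4; zero-pad to 4 bytes: K' = 79 00 00 00.
XOR each byte with 0x5c: 79⊕5c=25, 00⊕5c=5c, 00⊕5c=5c, 00⊕5c=5c.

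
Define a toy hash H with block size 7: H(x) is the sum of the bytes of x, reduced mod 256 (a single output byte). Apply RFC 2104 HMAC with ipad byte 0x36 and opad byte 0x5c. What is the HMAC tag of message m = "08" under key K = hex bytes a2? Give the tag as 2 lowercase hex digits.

Key hex bytes a2 is 1 byte ≤ B = 7; zero-pad to 7 bytes: K' = a2 00 00 00 00 00 00.
K' ⊕ ipad = 94 36 36 36 36 36 36.  K' ⊕ opad = fe 5c 5c 5c 5c 5c 5c.
Inner input = (K'⊕ipad) ∥ m = 94 36 36 36 36 36 36 ∥ 30 38.
Inner hash: sum = 148+54+54+54+54+54+54+48+56 = 576; mod 256 = 64 → 40.
Outer input = (K'⊕opad) ∥ inner = fe 5c 5c 5c 5c 5c 5c ∥ 40.
Outer hash (tag): sum = 254+92+92+92+92+92+92+64 = 870; mod 256 = 102 → 66.

66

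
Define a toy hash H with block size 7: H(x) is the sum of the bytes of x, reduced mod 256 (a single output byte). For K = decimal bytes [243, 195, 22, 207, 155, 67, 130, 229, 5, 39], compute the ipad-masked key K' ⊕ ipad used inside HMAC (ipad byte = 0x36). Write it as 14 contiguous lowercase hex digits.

3a363636363636

Key decimal bytes [243, 195, 22, 207, 155, 67, 130, 229, 5, 39] = f3 c3 16 cf 9b 43 82 e5 05 27 is 10 bytes > B = 7, so hash it first: H(key) = 0c, then zero-pad to 7 bytes: K' = 0c 00 00 00 00 00 00.
XOR each byte with 0x36: 0c⊕36=3a, 00⊕36=36, 00⊕36=36, 00⊕36=36, 00⊕36=36, 00⊕36=36, 00⊕36=36.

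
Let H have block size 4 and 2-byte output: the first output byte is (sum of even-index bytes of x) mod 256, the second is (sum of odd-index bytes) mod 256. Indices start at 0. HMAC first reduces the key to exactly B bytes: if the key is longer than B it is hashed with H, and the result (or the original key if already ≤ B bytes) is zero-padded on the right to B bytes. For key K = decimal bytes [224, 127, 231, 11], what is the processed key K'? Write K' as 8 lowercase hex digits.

Key decimal bytes [224, 127, 231, 11] = e0 7f e7 0b is exactly B = 4 bytes: K' = e0 7f e7 0b.

e07fe70b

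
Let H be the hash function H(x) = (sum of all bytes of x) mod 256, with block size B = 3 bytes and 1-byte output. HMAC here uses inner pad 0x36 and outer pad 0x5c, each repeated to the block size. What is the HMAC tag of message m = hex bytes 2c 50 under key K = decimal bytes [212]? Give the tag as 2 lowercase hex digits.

Key decimal bytes [212] = d4 is 1 byte ≤ B = 3; zero-pad to 3 bytes: K' = d4 00 00.
K' ⊕ ipad = e2 36 36.  K' ⊕ opad = 88 5c 5c.
Inner input = (K'⊕ipad) ∥ m = e2 36 36 ∥ 2c 50.
Inner hash: sum = 226+54+54+44+80 = 458; mod 256 = 202 → ca.
Outer input = (K'⊕opad) ∥ inner = 88 5c 5c ∥ ca.
Outer hash (tag): sum = 136+92+92+202 = 522; mod 256 = 10 → 0a.

0a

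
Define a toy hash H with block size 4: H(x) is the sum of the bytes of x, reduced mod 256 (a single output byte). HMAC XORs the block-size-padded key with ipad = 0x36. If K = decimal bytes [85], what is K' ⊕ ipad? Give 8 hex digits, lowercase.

Key decimal bytes [85] = 55 is 1 byte ≤ B = 4; zero-pad to 4 bytes: K' = 55 00 00 00.
XOR each byte with 0x36: 55⊕36=63, 00⊕36=36, 00⊕36=36, 00⊕36=36.

63363636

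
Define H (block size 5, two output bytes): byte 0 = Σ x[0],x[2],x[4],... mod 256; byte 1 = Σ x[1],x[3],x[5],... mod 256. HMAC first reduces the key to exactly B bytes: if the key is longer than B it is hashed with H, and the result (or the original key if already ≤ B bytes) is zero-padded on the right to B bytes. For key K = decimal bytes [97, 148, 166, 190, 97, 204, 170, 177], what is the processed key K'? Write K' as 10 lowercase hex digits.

12cf000000

|K| = 8 > B = 5, so first hash the key.
H(K): even-index sum = 530 mod 256 = 18; odd-index sum = 719 mod 256 = 207 → 12 cf.
Zero-pad H(K) = 12 cf to 5 bytes: K' = 12 cf 00 00 00.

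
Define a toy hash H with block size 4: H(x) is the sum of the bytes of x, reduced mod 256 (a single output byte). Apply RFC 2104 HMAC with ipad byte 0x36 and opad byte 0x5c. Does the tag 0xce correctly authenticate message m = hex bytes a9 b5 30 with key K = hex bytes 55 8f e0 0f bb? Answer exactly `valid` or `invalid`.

valid

Key hex bytes 55 8f e0 0f bb is 5 bytes > B = 4, so hash it first: H(key) = 8e, then zero-pad to 4 bytes: K' = 8e 00 00 00.
K' ⊕ ipad = b8 36 36 36; K' ⊕ opad = d2 5c 5c 5c.
Inner hash: sum = 184+54+54+54+169+181+48 = 744; mod 256 = 232 → e8.
Outer hash (recomputed tag): sum = 210+92+92+92+232 = 718; mod 256 = 206 → ce.
Recomputed tag = ce; claimed = ce → match.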